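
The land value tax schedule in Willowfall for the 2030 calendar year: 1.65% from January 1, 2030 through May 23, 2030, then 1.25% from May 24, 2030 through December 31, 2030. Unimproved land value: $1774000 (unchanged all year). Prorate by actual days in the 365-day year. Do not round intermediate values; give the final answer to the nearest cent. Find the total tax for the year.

$24955.08

January 1 – May 23, 2030: 143 days at 1.65% → $1774000 × 1.65% × 143/365 = $11467.8164
May 24 – December 31, 2030: 222 days at 1.25% → $1774000 × 1.25% × 222/365 = $13487.2603
Total = $24955.0767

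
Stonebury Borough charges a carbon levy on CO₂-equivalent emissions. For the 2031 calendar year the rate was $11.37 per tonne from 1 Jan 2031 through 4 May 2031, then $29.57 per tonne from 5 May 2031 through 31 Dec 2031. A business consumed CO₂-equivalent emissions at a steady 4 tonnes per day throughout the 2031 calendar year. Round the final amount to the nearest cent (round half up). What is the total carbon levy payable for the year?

1 Jan – 4 May 2031: 124 days × 4 tonnes/day = 496 tonnes at $11.37/tonne → $5639.52
5 May – 31 Dec 2031: 241 days × 4 tonnes/day = 964 tonnes at $29.57/tonne → $28505.48

$34145.00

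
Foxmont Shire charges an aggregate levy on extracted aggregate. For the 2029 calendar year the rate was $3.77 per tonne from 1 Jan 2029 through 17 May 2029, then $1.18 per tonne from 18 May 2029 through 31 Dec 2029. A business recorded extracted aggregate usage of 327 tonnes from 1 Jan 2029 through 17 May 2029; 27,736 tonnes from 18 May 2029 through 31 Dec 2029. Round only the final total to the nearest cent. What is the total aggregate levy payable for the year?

1 Jan – 17 May 2029: 327 tonnes at $3.77/tonne → $1,232.79
18 May – 31 Dec 2029: 27,736 tonnes at $1.18/tonne → $32,728.48

$33,961.27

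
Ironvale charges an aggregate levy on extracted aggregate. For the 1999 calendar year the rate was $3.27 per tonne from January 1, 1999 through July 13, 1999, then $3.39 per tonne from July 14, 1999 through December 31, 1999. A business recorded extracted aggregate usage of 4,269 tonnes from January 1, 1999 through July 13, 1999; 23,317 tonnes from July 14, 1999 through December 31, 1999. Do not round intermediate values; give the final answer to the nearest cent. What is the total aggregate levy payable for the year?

January 1 – July 13, 1999: 4,269 tonnes at $3.27/tonne → $13,959.63
July 14 – December 31, 1999: 23,317 tonnes at $3.39/tonne → $79,044.63

$93,004.26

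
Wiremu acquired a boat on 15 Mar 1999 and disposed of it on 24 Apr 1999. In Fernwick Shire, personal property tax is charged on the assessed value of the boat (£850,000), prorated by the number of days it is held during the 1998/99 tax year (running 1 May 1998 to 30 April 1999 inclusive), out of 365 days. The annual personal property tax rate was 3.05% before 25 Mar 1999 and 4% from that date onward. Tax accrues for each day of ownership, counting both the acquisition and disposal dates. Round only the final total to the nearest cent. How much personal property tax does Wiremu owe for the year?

£3,597.95

15 Mar – 24 Mar 1999: 10 days at 3.05% → £850,000 × 3.05% × 10/365 = £710.2740
25 Mar – 24 Apr 1999: 31 days at 4% → £850,000 × 4% × 31/365 = £2,887.6712
Total = £3,597.9452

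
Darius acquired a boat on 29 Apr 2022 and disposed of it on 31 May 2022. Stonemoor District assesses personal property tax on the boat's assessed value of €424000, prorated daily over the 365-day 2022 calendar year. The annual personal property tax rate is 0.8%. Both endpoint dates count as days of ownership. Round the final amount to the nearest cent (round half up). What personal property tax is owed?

Days held (29 Apr – 31 May 2022): 33 out of 365
Tax = €424000 × 0.8% × 33/365 = €306.6740

€306.67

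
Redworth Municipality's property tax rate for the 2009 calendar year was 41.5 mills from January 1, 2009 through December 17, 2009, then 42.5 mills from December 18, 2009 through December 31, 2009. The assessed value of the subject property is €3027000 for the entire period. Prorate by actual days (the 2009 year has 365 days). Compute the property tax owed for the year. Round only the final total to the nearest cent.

January 1 – December 17, 2009: 351 days at 41.5 mills → €3027000 × 4.15% × 351/365 = €120802.1795
December 18 – December 31, 2009: 14 days at 42.5 mills → €3027000 × 4.25% × 14/365 = €4934.4247
Total = €125736.6041

€125736.60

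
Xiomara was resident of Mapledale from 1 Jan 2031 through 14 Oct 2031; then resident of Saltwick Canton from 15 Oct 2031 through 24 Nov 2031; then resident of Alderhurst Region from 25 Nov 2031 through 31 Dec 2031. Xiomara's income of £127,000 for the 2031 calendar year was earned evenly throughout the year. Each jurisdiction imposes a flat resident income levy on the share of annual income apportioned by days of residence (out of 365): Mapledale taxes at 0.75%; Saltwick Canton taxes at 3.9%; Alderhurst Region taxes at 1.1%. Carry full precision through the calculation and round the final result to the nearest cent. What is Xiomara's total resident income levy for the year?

Mapledale, 1 Jan – 14 Oct 2031: 287 days → £127,000 × 0.75% × 287/365 = £748.9521
Saltwick Canton, 15 Oct – 24 Nov 2031: 41 days → £127,000 × 3.9% × 41/365 = £556.3644
Alderhurst Region, 25 Nov – 31 Dec 2031: 37 days → £127,000 × 1.1% × 37/365 = £141.6137
Total = £1,446.9301

£1,446.93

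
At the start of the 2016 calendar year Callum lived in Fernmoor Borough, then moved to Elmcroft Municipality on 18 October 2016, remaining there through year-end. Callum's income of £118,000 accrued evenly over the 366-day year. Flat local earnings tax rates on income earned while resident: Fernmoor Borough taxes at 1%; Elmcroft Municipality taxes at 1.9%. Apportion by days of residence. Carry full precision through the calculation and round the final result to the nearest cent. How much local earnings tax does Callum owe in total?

Fernmoor Borough, 1 January – 17 October 2016: 291 days → £118,000 × 1% × 291/366 = £938.1967
Elmcroft Municipality, 18 October – 31 December 2016: 75 days → £118,000 × 1.9% × 75/366 = £459.4262
Total = £1,397.6230

£1,397.62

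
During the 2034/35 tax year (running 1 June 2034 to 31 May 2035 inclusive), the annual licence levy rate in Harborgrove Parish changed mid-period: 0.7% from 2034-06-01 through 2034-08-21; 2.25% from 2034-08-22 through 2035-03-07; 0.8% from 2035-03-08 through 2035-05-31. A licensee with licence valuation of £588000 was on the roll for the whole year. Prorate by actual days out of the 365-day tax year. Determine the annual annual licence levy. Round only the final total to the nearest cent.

2034-06-01 to 2034-08-21: 82 days at 0.7% → £588000 × 0.7% × 82/365 = £924.6904
2034-08-22 to 2035-03-07: 198 days at 2.25% → £588000 × 2.25% × 198/365 = £7176.8219
2035-03-08 to 2035-05-31: 85 days at 0.8% → £588000 × 0.8% × 85/365 = £1095.4521
Total = £9196.9644

£9196.96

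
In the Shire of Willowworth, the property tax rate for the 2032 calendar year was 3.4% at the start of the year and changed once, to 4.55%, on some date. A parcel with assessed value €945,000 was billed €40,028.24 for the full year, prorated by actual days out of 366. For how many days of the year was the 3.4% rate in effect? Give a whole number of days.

100 days

Let d = days at the first rate; then 366 − d days at the second rate.
€945,000 × [3.4%·d + 4.55%·(366−d)] / 366 = €40,028.24
Solving gives d = 100, so the new rate took effect on April 10, 2032.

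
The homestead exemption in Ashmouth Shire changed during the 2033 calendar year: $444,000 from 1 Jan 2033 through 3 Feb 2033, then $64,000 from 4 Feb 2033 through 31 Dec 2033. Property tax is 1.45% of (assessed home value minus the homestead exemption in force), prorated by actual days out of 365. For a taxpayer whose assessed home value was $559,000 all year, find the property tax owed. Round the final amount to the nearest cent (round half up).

$6,664.24

1 Jan – 3 Feb 2033: 34 days, exemption $444,000 → ($559,000 − $444,000) × 1.45% × 34/365 = $155.3288
4 Feb – 31 Dec 2033: 331 days, exemption $64,000 → ($559,000 − $64,000) × 1.45% × 331/365 = $6,508.9110
Total = $6,664.2397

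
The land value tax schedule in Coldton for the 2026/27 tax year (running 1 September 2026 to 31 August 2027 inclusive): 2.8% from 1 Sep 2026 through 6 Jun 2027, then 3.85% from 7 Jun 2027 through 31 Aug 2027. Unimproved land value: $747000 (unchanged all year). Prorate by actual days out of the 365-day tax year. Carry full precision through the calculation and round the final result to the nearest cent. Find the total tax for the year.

1 Sep 2026 – 6 Jun 2027: 279 days at 2.8% → $747000 × 2.8% × 279/365 = $15987.8466
7 Jun – 31 Aug 2027: 86 days at 3.85% → $747000 × 3.85% × 86/365 = $6776.2110
Total = $22764.0575

$22764.06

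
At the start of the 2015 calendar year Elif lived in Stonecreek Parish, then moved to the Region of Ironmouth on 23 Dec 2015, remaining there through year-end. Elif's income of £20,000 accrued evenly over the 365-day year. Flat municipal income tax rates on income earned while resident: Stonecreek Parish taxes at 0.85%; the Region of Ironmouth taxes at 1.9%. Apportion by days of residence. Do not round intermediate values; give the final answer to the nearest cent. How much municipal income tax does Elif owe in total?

Stonecreek Parish, 1 Jan – 22 Dec 2015: 356 days → £20,000 × 0.85% × 356/365 = £165.8082
The Region of Ironmouth, 23 Dec – 31 Dec 2015: 9 days → £20,000 × 1.9% × 9/365 = £9.3699
Total = £175.1781

£175.18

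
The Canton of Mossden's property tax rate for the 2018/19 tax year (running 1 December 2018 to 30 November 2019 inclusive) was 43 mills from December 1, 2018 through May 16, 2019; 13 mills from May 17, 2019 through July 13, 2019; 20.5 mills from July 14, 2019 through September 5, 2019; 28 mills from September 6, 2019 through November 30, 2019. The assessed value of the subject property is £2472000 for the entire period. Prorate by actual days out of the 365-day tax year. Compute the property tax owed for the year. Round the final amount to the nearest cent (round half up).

December 1, 2018 – May 16, 2019: 167 days at 43 mills → £2472000 × 4.3% × 167/365 = £48634.0603
May 17 – July 13, 2019: 58 days at 13 mills → £2472000 × 1.3% × 58/365 = £5106.5425
July 14 – September 5, 2019: 54 days at 20.5 mills → £2472000 × 2.05% × 54/365 = £7497.2712
September 6 – November 30, 2019: 86 days at 28 mills → £2472000 × 2.8% × 86/365 = £16308.4274
Total = £77546.3014

£77546.30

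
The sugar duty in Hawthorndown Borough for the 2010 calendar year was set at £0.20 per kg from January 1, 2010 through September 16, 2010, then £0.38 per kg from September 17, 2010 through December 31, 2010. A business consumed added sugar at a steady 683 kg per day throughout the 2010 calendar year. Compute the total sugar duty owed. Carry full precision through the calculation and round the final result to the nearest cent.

January 1 – September 16, 2010: 259 days × 683 kg/day = 176,897 kg at £0.20/kg → £35,379.40
September 17 – December 31, 2010: 106 days × 683 kg/day = 72,398 kg at £0.38/kg → £27,511.24

£62,890.64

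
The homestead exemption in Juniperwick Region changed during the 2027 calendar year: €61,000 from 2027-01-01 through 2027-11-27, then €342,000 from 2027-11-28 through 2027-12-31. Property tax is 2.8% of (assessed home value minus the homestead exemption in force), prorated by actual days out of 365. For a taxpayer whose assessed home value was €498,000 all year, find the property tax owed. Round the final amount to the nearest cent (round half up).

€11,503.09

2027-01-01 to 2027-11-27: 331 days, exemption €61,000 → (€498,000 − €61,000) × 2.8% × 331/365 = €11,096.2082
2027-11-28 to 2027-12-31: 34 days, exemption €342,000 → (€498,000 − €342,000) × 2.8% × 34/365 = €406.8822
Total = €11,503.0904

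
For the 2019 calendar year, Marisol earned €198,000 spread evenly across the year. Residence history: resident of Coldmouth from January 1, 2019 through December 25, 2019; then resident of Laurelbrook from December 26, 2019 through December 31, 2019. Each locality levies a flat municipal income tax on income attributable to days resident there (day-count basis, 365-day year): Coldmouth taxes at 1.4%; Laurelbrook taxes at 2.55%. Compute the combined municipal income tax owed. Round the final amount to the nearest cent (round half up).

€2,809.43

Coldmouth, January 1 – December 25, 2019: 359 days → €198,000 × 1.4% × 359/365 = €2,726.4329
Laurelbrook, December 26 – December 31, 2019: 6 days → €198,000 × 2.55% × 6/365 = €82.9973
Total = €2,809.4301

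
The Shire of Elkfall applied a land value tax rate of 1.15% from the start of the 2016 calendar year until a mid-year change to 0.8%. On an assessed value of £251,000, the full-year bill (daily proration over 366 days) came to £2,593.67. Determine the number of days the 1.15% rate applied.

244 days

Let d = days at the first rate; then 366 − d days at the second rate.
£251,000 × [1.15%·d + 0.8%·(366−d)] / 366 = £2,593.67
Solving gives d = 244, so the new rate took effect on 1 Sep 2016.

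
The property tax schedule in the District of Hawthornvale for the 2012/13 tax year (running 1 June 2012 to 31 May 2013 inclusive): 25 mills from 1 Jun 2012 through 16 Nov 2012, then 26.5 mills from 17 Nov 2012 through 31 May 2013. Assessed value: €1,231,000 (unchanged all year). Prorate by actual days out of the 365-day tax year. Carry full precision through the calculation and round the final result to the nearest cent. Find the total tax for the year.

1 Jun – 16 Nov 2012: 169 days at 25 mills → €1,231,000 × 2.5% × 169/365 = €14,249.2466
17 Nov 2012 – 31 May 2013: 196 days at 26.5 mills → €1,231,000 × 2.65% × 196/365 = €17,517.2986
Total = €31,766.5452

€31,766.55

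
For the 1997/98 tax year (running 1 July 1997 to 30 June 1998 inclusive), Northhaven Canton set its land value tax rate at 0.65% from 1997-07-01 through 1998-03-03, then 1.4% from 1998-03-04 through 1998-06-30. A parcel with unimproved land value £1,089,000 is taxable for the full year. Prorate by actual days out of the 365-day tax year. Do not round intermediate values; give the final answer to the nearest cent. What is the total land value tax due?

£9,741.33

1997-07-01 to 1998-03-03: 246 days at 0.65% → £1,089,000 × 0.65% × 246/365 = £4,770.7151
1998-03-04 to 1998-06-30: 119 days at 1.4% → £1,089,000 × 1.4% × 119/365 = £4,970.6137
Total = £9,741.3288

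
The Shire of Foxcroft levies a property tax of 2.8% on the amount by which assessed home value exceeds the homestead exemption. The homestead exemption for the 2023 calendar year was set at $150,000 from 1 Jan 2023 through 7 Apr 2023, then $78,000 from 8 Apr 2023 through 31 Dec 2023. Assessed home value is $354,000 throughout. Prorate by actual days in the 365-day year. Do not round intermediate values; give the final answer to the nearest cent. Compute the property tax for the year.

1 Jan – 7 Apr 2023: 97 days, exemption $150,000 → ($354,000 − $150,000) × 2.8% × 97/365 = $1,517.9836
8 Apr – 31 Dec 2023: 268 days, exemption $78,000 → ($354,000 − $78,000) × 2.8% × 268/365 = $5,674.2575
Total = $7,192.2411

$7,192.24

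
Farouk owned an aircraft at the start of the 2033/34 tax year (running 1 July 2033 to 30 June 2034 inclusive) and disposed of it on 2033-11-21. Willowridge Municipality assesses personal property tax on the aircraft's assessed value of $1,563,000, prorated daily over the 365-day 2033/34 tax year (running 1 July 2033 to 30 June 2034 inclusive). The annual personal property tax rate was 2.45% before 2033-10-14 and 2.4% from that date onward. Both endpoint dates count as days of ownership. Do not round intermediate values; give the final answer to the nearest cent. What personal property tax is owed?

$15,024.07

2033-07-01 to 2033-10-13: 105 days at 2.45% → $1,563,000 × 2.45% × 105/365 = $11,015.9384
2033-10-14 to 2033-11-21: 39 days at 2.4% → $1,563,000 × 2.4% × 39/365 = $4,008.1315
Total = $15,024.0699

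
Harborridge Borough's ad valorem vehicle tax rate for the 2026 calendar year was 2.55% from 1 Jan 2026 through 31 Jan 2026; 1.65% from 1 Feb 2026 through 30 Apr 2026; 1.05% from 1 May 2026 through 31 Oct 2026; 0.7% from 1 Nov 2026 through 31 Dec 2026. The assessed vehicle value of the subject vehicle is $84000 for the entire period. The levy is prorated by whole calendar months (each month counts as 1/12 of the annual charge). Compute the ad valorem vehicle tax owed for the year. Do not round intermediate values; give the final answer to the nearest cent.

1 Jan – 31 Jan 2026: 1 month at 2.55% → $84000 × 2.55% × 1/12 = $178.5000
1 Feb – 30 Apr 2026: 3 months at 1.65% → $84000 × 1.65% × 3/12 = $346.5000
1 May – 31 Oct 2026: 6 months at 1.05% → $84000 × 1.05% × 6/12 = $441.0000
1 Nov – 31 Dec 2026: 2 months at 0.7% → $84000 × 0.7% × 2/12 = $98.0000
Total = $1064.0000

$1064.00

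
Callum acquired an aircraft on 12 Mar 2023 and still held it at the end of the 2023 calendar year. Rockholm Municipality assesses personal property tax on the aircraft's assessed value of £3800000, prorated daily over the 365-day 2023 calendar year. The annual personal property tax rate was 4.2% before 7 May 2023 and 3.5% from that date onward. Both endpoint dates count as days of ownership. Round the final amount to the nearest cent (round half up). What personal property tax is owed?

£111574.25

12 Mar – 6 May 2023: 56 days at 4.2% → £3800000 × 4.2% × 56/365 = £24486.5753
7 May – 31 Dec 2023: 239 days at 3.5% → £3800000 × 3.5% × 239/365 = £87087.6712
Total = £111574.2466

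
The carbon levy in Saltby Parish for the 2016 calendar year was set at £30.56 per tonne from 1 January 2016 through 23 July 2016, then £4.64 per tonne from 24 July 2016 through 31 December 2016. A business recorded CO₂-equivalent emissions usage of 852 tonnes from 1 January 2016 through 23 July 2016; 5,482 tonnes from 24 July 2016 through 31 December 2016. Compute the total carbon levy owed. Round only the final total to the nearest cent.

£51,473.60

1 January – 23 July 2016: 852 tonnes at £30.56/tonne → £26,037.12
24 July – 31 December 2016: 5,482 tonnes at £4.64/tonne → £25,436.48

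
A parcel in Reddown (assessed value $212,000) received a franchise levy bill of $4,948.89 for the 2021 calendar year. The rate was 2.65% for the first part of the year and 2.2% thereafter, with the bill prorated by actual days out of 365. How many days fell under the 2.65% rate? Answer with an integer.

109 days

Let d = days at the first rate; then 365 − d days at the second rate.
$212,000 × [2.65%·d + 2.2%·(365−d)] / 365 = $4,948.89
Solving gives d = 109, so the new rate took effect on April 20, 2021.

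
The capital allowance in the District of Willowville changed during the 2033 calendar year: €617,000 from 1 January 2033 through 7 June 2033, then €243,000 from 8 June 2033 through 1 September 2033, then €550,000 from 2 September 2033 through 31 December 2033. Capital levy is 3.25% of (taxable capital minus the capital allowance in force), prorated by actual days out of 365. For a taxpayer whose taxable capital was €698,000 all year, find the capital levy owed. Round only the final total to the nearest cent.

€6,218.27

1 January – 7 June 2033: 158 days, exemption €617,000 → (€698,000 − €617,000) × 3.25% × 158/365 = €1,139.5479
8 June – 1 September 2033: 86 days, exemption €243,000 → (€698,000 − €243,000) × 3.25% × 86/365 = €3,484.1781
2 September – 31 December 2033: 121 days, exemption €550,000 → (€698,000 − €550,000) × 3.25% × 121/365 = €1,594.5479
Total = €6,218.2740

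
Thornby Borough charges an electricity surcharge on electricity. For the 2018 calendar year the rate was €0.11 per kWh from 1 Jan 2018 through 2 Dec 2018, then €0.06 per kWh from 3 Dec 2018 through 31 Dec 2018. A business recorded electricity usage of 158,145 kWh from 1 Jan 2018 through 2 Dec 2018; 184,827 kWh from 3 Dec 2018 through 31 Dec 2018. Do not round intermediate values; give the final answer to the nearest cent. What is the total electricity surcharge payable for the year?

€28,485.57

1 Jan – 2 Dec 2018: 158,145 kWh at €0.11/kWh → €17,395.95
3 Dec – 31 Dec 2018: 184,827 kWh at €0.06/kWh → €11,089.62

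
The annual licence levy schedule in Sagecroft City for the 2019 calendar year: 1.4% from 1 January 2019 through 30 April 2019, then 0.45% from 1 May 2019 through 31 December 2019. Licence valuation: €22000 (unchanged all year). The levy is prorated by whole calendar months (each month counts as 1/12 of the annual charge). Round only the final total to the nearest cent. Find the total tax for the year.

€168.67

1 January – 30 April 2019: 4 months at 1.4% → €22000 × 1.4% × 4/12 = €102.6667
1 May – 31 December 2019: 8 months at 0.45% → €22000 × 0.45% × 8/12 = €66.0000
Total = €168.6667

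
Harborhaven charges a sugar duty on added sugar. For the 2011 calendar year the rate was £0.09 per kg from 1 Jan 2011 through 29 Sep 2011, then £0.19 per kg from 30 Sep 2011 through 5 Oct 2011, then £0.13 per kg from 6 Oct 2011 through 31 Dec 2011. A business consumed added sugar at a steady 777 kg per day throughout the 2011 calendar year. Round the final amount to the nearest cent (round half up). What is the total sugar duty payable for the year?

1 Jan – 29 Sep 2011: 272 days × 777 kg/day = 211,344 kg at £0.09/kg → £19020.96
30 Sep – 5 Oct 2011: 6 days × 777 kg/day = 4,662 kg at £0.19/kg → £885.78
6 Oct – 31 Dec 2011: 87 days × 777 kg/day = 67,599 kg at £0.13/kg → £8787.87

£28694.61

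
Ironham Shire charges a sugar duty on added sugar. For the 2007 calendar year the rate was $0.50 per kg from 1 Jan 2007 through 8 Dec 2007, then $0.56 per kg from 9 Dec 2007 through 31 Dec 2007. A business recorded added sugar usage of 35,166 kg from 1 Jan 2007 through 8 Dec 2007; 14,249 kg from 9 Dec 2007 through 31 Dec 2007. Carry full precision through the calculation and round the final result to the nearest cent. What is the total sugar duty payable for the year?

$25,562.44

1 Jan – 8 Dec 2007: 35,166 kg at $0.50/kg → $17,583.00
9 Dec – 31 Dec 2007: 14,249 kg at $0.56/kg → $7,979.44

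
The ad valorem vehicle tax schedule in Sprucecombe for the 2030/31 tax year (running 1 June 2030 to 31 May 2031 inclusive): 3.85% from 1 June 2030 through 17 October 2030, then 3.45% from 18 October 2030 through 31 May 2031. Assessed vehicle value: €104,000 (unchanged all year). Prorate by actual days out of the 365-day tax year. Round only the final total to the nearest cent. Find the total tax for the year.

€3,746.42

1 June – 17 October 2030: 139 days at 3.85% → €104,000 × 3.85% × 139/365 = €1,524.8110
18 October 2030 – 31 May 2031: 226 days at 3.45% → €104,000 × 3.45% × 226/365 = €2,221.6110
Total = €3,746.4219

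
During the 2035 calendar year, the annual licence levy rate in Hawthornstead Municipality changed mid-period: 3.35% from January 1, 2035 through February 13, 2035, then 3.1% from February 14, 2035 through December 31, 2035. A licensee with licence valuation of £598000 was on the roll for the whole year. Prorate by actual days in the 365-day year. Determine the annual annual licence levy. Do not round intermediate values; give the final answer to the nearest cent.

£18718.22

January 1 – February 13, 2035: 44 days at 3.35% → £598000 × 3.35% × 44/365 = £2414.9370
February 14 – December 31, 2035: 321 days at 3.1% → £598000 × 3.1% × 321/365 = £16303.2822
Total = £18718.2192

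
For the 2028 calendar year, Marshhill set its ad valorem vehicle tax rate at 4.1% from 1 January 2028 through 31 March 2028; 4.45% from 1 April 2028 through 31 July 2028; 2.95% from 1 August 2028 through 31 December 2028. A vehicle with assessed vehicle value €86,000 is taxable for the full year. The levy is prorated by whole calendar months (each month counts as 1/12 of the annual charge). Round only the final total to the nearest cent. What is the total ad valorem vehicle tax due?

1 January – 31 March 2028: 3 months at 4.1% → €86,000 × 4.1% × 3/12 = €881.5000
1 April – 31 July 2028: 4 months at 4.45% → €86,000 × 4.45% × 4/12 = €1,275.6667
1 August – 31 December 2028: 5 months at 2.95% → €86,000 × 2.95% × 5/12 = €1,057.0833
Total = €3,214.2500

€3,214.25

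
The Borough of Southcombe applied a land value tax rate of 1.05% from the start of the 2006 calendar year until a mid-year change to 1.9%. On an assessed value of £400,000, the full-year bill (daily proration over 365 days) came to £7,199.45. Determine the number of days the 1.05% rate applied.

Let d = days at the first rate; then 365 − d days at the second rate.
£400,000 × [1.05%·d + 1.9%·(365−d)] / 365 = £7,199.45
Solving gives d = 43, so the new rate took effect on 13 Feb 2006.

43 days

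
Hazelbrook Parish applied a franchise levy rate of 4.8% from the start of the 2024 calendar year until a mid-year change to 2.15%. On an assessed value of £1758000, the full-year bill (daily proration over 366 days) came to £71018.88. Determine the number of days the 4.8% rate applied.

261 days

Let d = days at the first rate; then 366 − d days at the second rate.
£1758000 × [4.8%·d + 2.15%·(366−d)] / 366 = £71018.88
Solving gives d = 261, so the new rate took effect on 18 Sep 2024.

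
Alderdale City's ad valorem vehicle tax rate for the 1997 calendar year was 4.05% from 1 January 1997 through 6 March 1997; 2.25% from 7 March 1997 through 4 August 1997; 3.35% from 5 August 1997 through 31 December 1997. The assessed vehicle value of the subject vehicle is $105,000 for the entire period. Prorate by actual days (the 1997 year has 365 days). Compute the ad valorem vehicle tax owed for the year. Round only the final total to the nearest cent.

1 January – 6 March 1997: 65 days at 4.05% → $105,000 × 4.05% × 65/365 = $757.2945
7 March – 4 August 1997: 151 days at 2.25% → $105,000 × 2.25% × 151/365 = $977.3630
5 August – 31 December 1997: 149 days at 3.35% → $105,000 × 3.35% × 149/365 = $1,435.9110
Total = $3,170.5685

$3,170.57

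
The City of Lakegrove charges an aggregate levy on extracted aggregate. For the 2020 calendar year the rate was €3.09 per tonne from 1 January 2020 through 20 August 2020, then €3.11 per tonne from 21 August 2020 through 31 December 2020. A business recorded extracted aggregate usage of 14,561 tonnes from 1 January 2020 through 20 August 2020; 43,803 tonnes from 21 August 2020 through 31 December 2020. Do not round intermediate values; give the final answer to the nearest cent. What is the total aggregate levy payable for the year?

1 January – 20 August 2020: 14,561 tonnes at €3.09/tonne → €44993.49
21 August – 31 December 2020: 43,803 tonnes at €3.11/tonne → €136227.33

€181220.82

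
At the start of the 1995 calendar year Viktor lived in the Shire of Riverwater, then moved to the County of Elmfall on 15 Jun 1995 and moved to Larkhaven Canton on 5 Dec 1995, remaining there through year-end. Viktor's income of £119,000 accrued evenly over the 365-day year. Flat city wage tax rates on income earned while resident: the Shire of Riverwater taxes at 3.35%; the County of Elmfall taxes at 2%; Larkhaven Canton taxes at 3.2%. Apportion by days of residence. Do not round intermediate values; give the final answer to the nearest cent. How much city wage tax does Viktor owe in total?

£3,211.86

The Shire of Riverwater, 1 Jan – 14 Jun 1995: 165 days → £119,000 × 3.35% × 165/365 = £1,802.1164
The County of Elmfall, 15 Jun – 4 Dec 1995: 173 days → £119,000 × 2% × 173/365 = £1,128.0548
Larkhaven Canton, 5 Dec – 31 Dec 1995: 27 days → £119,000 × 3.2% × 27/365 = £281.6877
Total = £3,211.8589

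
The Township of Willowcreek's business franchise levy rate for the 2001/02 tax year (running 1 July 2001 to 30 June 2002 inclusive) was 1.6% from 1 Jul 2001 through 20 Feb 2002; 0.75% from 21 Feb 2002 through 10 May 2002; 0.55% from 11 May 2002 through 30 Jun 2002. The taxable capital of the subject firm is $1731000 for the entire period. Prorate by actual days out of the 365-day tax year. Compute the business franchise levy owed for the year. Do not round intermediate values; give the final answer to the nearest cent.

$21971.84

1 Jul 2001 – 20 Feb 2002: 235 days at 1.6% → $1731000 × 1.6% × 235/365 = $17831.6712
21 Feb – 10 May 2002: 79 days at 0.75% → $1731000 × 0.75% × 79/365 = $2809.9110
11 May – 30 Jun 2002: 51 days at 0.55% → $1731000 × 0.55% × 51/365 = $1330.2616
Total = $21971.8438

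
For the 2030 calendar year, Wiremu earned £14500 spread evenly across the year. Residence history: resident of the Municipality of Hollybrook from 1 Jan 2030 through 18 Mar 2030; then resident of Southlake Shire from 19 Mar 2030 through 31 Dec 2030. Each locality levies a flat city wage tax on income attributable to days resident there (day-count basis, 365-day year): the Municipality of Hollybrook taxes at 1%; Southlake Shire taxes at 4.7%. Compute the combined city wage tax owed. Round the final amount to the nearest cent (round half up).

The Municipality of Hollybrook, 1 Jan – 18 Mar 2030: 77 days → £14500 × 1% × 77/365 = £30.5890
Southlake Shire, 19 Mar – 31 Dec 2030: 288 days → £14500 × 4.7% × 288/365 = £537.7315
Total = £568.3205

£568.32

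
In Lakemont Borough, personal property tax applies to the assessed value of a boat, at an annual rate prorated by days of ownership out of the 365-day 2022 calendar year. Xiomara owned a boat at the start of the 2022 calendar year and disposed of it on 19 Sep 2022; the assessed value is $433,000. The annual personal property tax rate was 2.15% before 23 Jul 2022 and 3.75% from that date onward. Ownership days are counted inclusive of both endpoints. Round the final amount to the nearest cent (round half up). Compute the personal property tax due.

1 Jan – 22 Jul 2022: 203 days at 2.15% → $433,000 × 2.15% × 203/365 = $5,177.6123
23 Jul – 19 Sep 2022: 59 days at 3.75% → $433,000 × 3.75% × 59/365 = $2,624.6918
Total = $7,802.3041

$7,802.30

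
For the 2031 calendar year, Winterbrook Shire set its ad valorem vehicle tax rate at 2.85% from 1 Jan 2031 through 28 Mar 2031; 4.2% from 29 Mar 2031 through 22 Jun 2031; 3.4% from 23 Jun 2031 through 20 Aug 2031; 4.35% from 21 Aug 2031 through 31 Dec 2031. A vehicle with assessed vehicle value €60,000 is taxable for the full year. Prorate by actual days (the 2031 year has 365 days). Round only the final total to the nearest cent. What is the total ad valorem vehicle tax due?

1 Jan – 28 Mar 2031: 87 days at 2.85% → €60,000 × 2.85% × 87/365 = €407.5890
29 Mar – 22 Jun 2031: 86 days at 4.2% → €60,000 × 4.2% × 86/365 = €593.7534
23 Jun – 20 Aug 2031: 59 days at 3.4% → €60,000 × 3.4% × 59/365 = €329.7534
21 Aug – 31 Dec 2031: 133 days at 4.35% → €60,000 × 4.35% × 133/365 = €951.0411
Total = €2,282.1370

€2,282.14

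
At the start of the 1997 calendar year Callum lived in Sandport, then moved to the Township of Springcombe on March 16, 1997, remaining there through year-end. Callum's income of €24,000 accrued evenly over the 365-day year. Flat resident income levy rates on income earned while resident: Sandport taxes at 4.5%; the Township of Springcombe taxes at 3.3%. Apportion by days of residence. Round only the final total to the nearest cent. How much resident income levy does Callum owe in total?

Sandport, January 1 – March 15, 1997: 74 days → €24,000 × 4.5% × 74/365 = €218.9589
The Township of Springcombe, March 16 – December 31, 1997: 291 days → €24,000 × 3.3% × 291/365 = €631.4301
Total = €850.3890

€850.39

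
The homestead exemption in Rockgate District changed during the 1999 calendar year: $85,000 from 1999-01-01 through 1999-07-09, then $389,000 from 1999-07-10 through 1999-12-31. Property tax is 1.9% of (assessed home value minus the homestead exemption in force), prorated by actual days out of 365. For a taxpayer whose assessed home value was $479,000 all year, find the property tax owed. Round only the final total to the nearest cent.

$4,716.68

1999-01-01 to 1999-07-09: 190 days, exemption $85,000 → ($479,000 − $85,000) × 1.9% × 190/365 = $3,896.8219
1999-07-10 to 1999-12-31: 175 days, exemption $389,000 → ($479,000 − $389,000) × 1.9% × 175/365 = $819.8630
Total = $4,716.6849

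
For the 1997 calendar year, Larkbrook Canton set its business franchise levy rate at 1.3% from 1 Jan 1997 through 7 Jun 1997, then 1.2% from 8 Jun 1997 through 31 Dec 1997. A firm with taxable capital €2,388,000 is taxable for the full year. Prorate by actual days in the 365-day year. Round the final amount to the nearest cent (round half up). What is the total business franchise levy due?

1 Jan – 7 Jun 1997: 158 days at 1.3% → €2,388,000 × 1.3% × 158/365 = €13,438.2247
8 Jun – 31 Dec 1997: 207 days at 1.2% → €2,388,000 × 1.2% × 207/365 = €16,251.4849
Total = €29,689.7096

€29,689.71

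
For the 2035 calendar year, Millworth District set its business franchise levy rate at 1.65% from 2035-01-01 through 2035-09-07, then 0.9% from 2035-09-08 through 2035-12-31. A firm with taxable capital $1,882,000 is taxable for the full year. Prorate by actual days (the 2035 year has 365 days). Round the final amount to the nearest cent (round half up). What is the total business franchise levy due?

2035-01-01 to 2035-09-07: 250 days at 1.65% → $1,882,000 × 1.65% × 250/365 = $21,269.1781
2035-09-08 to 2035-12-31: 115 days at 0.9% → $1,882,000 × 0.9% × 115/365 = $5,336.6301
Total = $26,605.8082

$26,605.81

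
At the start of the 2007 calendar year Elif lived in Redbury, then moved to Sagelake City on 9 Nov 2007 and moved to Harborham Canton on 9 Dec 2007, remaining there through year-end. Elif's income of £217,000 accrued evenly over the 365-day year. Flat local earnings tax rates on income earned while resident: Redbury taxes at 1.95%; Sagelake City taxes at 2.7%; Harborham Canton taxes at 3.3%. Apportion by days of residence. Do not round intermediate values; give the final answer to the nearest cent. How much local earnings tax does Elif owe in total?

£4,549.87

Redbury, 1 Jan – 8 Nov 2007: 312 days → £217,000 × 1.95% × 312/365 = £3,617.0630
Sagelake City, 9 Nov – 8 Dec 2007: 30 days → £217,000 × 2.7% × 30/365 = £481.5616
Harborham Canton, 9 Dec – 31 Dec 2007: 23 days → £217,000 × 3.3% × 23/365 = £451.2411
Total = £4,549.8658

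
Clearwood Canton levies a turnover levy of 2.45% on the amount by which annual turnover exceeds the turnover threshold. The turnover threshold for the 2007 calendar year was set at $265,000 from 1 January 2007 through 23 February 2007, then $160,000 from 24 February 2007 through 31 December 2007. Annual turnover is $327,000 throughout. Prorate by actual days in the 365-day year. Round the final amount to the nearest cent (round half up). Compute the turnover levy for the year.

1 January – 23 February 2007: 54 days, exemption $265,000 → ($327,000 − $265,000) × 2.45% × 54/365 = $224.7288
24 February – 31 December 2007: 311 days, exemption $160,000 → ($327,000 − $160,000) × 2.45% × 311/365 = $3,486.1822
Total = $3,710.9110

$3,710.91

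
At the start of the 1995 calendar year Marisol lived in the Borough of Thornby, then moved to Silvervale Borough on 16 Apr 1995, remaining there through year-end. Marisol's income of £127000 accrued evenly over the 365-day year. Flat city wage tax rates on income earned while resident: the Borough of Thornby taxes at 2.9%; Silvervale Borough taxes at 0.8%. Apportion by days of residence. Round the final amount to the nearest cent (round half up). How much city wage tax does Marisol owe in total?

£1783.22

The Borough of Thornby, 1 Jan – 15 Apr 1995: 105 days → £127000 × 2.9% × 105/365 = £1059.4932
Silvervale Borough, 16 Apr – 31 Dec 1995: 260 days → £127000 × 0.8% × 260/365 = £723.7260
Total = £1783.2192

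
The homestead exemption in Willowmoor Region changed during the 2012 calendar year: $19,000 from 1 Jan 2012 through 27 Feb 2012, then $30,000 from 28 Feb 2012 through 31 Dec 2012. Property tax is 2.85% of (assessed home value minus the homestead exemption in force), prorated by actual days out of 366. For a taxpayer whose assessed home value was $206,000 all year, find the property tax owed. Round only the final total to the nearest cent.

1 Jan – 27 Feb 2012: 58 days, exemption $19,000 → ($206,000 − $19,000) × 2.85% × 58/366 = $844.5656
28 Feb – 31 Dec 2012: 308 days, exemption $30,000 → ($206,000 − $30,000) × 2.85% × 308/366 = $4,221.1148
Total = $5,065.6803

$5,065.68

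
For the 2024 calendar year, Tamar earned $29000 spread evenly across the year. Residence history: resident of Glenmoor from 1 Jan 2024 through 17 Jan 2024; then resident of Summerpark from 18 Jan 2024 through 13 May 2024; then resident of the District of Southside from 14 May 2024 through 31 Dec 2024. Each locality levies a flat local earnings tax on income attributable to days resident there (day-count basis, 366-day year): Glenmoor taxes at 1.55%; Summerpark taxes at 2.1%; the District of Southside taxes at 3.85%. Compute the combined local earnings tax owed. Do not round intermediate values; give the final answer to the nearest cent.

$923.29

Glenmoor, 1 Jan – 17 Jan 2024: 17 days → $29000 × 1.55% × 17/366 = $20.8784
Summerpark, 18 Jan – 13 May 2024: 117 days → $29000 × 2.1% × 117/366 = $194.6803
The District of Southside, 14 May – 31 Dec 2024: 232 days → $29000 × 3.85% × 232/366 = $707.7268
Total = $923.2855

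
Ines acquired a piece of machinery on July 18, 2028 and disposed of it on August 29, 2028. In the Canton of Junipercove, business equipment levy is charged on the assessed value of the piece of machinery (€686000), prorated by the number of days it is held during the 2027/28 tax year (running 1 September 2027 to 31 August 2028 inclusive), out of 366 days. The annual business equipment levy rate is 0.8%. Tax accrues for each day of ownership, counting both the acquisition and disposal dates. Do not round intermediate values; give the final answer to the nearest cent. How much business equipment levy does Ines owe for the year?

€644.77

Days held (July 18 – August 29, 2028): 43 out of 366
Tax = €686000 × 0.8% × 43/366 = €644.7650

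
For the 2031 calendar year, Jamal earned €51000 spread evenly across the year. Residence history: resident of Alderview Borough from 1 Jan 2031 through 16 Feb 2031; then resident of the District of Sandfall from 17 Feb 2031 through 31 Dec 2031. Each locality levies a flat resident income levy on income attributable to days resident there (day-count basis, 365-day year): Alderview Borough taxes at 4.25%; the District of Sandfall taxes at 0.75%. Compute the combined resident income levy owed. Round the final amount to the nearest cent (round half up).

€612.35

Alderview Borough, 1 Jan – 16 Feb 2031: 47 days → €51000 × 4.25% × 47/365 = €279.1027
The District of Sandfall, 17 Feb – 31 Dec 2031: 318 days → €51000 × 0.75% × 318/365 = €333.2466
Total = €612.3493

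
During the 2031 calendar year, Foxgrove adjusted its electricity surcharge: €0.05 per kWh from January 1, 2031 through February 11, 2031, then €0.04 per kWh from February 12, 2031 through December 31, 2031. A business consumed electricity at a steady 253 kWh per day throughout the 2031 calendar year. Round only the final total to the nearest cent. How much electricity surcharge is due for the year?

January 1 – February 11, 2031: 42 days × 253 kWh/day = 10,626 kWh at €0.05/kWh → €531.30
February 12 – December 31, 2031: 323 days × 253 kWh/day = 81,719 kWh at €0.04/kWh → €3,268.76

€3,800.06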